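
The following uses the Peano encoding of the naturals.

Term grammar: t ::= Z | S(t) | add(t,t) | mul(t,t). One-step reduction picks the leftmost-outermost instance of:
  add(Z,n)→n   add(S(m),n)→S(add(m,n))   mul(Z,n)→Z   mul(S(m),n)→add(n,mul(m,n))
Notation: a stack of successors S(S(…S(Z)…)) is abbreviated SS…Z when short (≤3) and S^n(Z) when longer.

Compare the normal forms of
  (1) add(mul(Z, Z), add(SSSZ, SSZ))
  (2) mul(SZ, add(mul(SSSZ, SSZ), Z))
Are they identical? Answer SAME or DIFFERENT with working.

Answer: DIFFERENT — A ⇓ S^5(Z), B ⇓ S^6(Z)

Derivation:
Term A:
  start: add(mul(Z, Z), add(SSSZ, SSZ))
  [1] add(Z, add(SSSZ, SSZ))
  [2] add(SSSZ, SSZ)
  [3] S(add(SSZ, SSZ))
  [4] S(S(add(SZ, SSZ)))
  [5] S(S(S(add(Z, SSZ))))
  [6] S^5(Z)

Term B:
  start: mul(SZ, add(mul(SSSZ, SSZ), Z))
  [1] add(add(mul(SSSZ, SSZ), Z), mul(Z, add(mul(SSSZ, SSZ), Z)))
  [2] add(add(add(SSZ, mul(SSZ, SSZ)), Z), mul(Z, add(mul(SSSZ, SSZ), Z)))
  [3] add(add(S(add(SZ, mul(SSZ, SSZ))), Z), mul(Z, add(mul(SSSZ, SSZ), Z)))
  [4] add(S(add(add(SZ, mul(SSZ, SSZ)), Z)), mul(Z, add(mul(SSSZ, SSZ), Z)))
  [5] S(add(add(add(SZ, mul(SSZ, SSZ)), Z), mul(Z, add(mul(SSSZ, SSZ), Z))))
  [6] S(add(add(S(add(Z, mul(SSZ, SSZ))), Z), mul(Z, add(mul(SSSZ, SSZ), Z))))
  [7] S(add(S(add(add(Z, mul(SSZ, SSZ)), Z)), mul(Z, add(mul(SSSZ, SSZ), Z))))
  [8] S(S(add(add(add(Z, mul(SSZ, SSZ)), Z), mul(Z, add(mul(SSSZ, SSZ), Z)))))
  [9] S(S(add(add(mul(SSZ, SSZ), Z), mul(Z, add(mul(SSSZ, SSZ), Z)))))
  [10] S(S(add(add(add(SSZ, mul(SZ, SSZ)), Z), mul(Z, add(mul(SSSZ, SSZ), Z)))))
  [11] S(S(add(add(S(add(SZ, mul(SZ, SSZ))), Z), mul(Z, add(mul(SSSZ, SSZ), Z)))))
  [12] S(S(add(S(add(add(SZ, mul(SZ, SSZ)), Z)), mul(Z, add(mul(SSSZ, SSZ), Z)))))
  [13] S(S(S(add(add(add(SZ, mul(SZ, SSZ)), Z), mul(Z, add(mul(SSSZ, SSZ), Z))))))
  [14] S(S(S(add(add(S(add(Z, mul(SZ, SSZ))), Z), mul(Z, add(mul(SSSZ, SSZ), Z))))))
  [15] S(S(S(add(S(add(add(Z, mul(SZ, SSZ)), Z)), mul(Z, add(mul(SSSZ, SSZ), Z))))))
  [16] S(S(S(S(add(add(add(Z, mul(SZ, SSZ)), Z), mul(Z, add(mul(SSSZ, SSZ), Z)))))))
  [17] S(S(S(S(add(add(mul(SZ, SSZ), Z), mul(Z, add(mul(SSSZ, SSZ), Z)))))))
  [18] S(S(S(S(add(add(add(SSZ, mul(Z, SSZ)), Z), mul(Z, add(mul(SSSZ, SSZ), Z)))))))
  [19] S(S(S(S(add(add(S(add(SZ, mul(Z, SSZ))), Z), mul(Z, add(mul(SSSZ, SSZ), Z)))))))
  [20] S(S(S(S(add(S(add(add(SZ, mul(Z, SSZ)), Z)), mul(Z, add(mul(SSSZ, SSZ), Z)))))))
  [21] S(S(S(S(S(add(add(add(SZ, mul(Z, SSZ)), Z), mul(Z, add(mul(SSSZ, SSZ), Z))))))))
  [22] S(S(S(S(S(add(add(S(add(Z, mul(Z, SSZ))), Z), mul(Z, add(mul(SSSZ, SSZ), Z))))))))
  [23] S(S(S(S(S(add(S(add(add(Z, mul(Z, SSZ)), Z)), mul(Z, add(mul(SSSZ, SSZ), Z))))))))
  [24] S(S(S(S(S(S(add(add(add(Z, mul(Z, SSZ)), Z), mul(Z, add(mul(SSSZ, SSZ), Z)))))))))
  [25] S(S(S(S(S(S(add(add(mul(Z, SSZ), Z), mul(Z, add(mul(SSSZ, SSZ), Z)))))))))
  [26] S(S(S(S(S(S(add(add(Z, Z), mul(Z, add(mul(SSSZ, SSZ), Z)))))))))
  [27] S(S(S(S(S(S(add(Z, mul(Z, add(mul(SSSZ, SSZ), Z)))))))))
  [28] S(S(S(S(S(S(mul(Z, add(mul(SSSZ, SSZ), Z))))))))
  [29] S^6(Z)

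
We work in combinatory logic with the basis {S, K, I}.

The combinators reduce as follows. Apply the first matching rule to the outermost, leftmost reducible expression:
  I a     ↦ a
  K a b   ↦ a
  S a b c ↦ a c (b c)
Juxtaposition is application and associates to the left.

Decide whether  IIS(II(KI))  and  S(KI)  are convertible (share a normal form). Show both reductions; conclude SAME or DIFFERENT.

Answer: SAME — A ⇓ S(KI), B ⇓ S(KI)

Derivation:
Term A:
  start: IIS(II(KI))
  →1  IS(II(KI))
  →2  S(II(KI))
  →3  S(I(KI))
  →4  S(KI)

Term B:
  start: S(KI)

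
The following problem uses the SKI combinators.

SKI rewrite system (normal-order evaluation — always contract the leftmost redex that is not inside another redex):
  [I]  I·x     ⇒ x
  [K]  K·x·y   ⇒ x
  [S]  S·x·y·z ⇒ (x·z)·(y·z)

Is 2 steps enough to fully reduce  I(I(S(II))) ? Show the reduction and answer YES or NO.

Answer: NO — after 2 steps the term is S(II), not yet normal

Reduction:
  start: I(I(S(II)))
  [1] I(S(II))
  [2] S(II)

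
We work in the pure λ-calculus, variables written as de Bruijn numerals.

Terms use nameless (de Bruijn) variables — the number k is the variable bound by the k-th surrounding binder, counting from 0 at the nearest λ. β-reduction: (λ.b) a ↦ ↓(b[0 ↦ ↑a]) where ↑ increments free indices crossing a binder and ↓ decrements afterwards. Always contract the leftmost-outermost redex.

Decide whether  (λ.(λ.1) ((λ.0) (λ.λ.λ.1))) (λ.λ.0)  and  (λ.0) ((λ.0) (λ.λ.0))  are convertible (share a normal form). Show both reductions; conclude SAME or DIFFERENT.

Answer: SAME — A ⇓ λ.λ.0, B ⇓ λ.λ.0

Reduction:
Term A:
  start: (λ.(λ.1) ((λ.0) (λ.λ.λ.1))) (λ.λ.0)
  →1  (λ.λ.λ.0) ((λ.0) (λ.λ.λ.1))
  →2  λ.λ.0

Term B:
  start: (λ.0) ((λ.0) (λ.λ.0))
  →1  (λ.0) (λ.λ.0)
  →2  λ.λ.0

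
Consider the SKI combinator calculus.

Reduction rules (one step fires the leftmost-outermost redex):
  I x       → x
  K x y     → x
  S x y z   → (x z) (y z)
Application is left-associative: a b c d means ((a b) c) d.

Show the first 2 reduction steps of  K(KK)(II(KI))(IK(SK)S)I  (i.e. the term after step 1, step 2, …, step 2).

  start: K(KK)(II(KI))(IK(SK)S)I
  →1  KK(IK(SK)S)I
  →2  KI

Answer: after 2 steps: KI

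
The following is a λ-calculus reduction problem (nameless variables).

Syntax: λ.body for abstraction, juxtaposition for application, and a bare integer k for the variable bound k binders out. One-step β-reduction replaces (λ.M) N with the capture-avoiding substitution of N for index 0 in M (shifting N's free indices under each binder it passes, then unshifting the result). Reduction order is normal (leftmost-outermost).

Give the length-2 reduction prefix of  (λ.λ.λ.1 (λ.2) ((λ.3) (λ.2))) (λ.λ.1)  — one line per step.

  start: (λ.λ.λ.1 (λ.2) ((λ.3) (λ.2))) (λ.λ.1)
  [1] λ.λ.1 (λ.2) ((λ.λ.λ.1) (λ.2))
  [2] λ.λ.1 (λ.2) (λ.λ.1)

Answer: after 2 steps: λ.λ.1 (λ.2) (λ.λ.1)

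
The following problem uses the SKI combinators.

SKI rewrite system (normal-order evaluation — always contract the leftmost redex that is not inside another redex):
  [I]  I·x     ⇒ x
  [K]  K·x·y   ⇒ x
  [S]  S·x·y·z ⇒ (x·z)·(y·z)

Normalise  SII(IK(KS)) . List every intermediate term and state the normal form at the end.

Answer: normal form = KS  (in 4 steps)

Derivation:
  start: SII(IK(KS))
  [1] I(IK(KS))(I(IK(KS)))
  [2] IK(KS)(I(IK(KS)))
  [3] K(KS)(I(IK(KS)))
  [4] KS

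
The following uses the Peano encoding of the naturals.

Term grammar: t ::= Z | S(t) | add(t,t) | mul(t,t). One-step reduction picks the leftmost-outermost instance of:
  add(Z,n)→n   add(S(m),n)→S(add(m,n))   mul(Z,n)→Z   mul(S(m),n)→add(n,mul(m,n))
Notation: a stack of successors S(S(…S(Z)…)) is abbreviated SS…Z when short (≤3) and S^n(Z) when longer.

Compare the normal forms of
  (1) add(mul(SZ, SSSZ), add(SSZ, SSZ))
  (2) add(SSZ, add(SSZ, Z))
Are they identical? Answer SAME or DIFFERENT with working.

Term A:
  start: add(mul(SZ, SSSZ), add(SSZ, SSZ))
  [1] add(add(SSSZ, mul(Z, SSSZ)), add(SSZ, SSZ))
  [2] add(S(add(SSZ, mul(Z, SSSZ))), add(SSZ, SSZ))
  [3] S(add(add(SSZ, mul(Z, SSSZ)), add(SSZ, SSZ)))
  [4] S(add(S(add(SZ, mul(Z, SSSZ))), add(SSZ, SSZ)))
  [5] S(S(add(add(SZ, mul(Z, SSSZ)), add(SSZ, SSZ))))
  [6] S(S(add(S(add(Z, mul(Z, SSSZ))), add(SSZ, SSZ))))
  [7] S(S(S(add(add(Z, mul(Z, SSSZ)), add(SSZ, SSZ)))))
  [8] S(S(S(add(mul(Z, SSSZ), add(SSZ, SSZ)))))
  [9] S(S(S(add(Z, add(SSZ, SSZ)))))
  [10] S(S(S(add(SSZ, SSZ))))
  [11] S(S(S(S(add(SZ, SSZ)))))
  [12] S(S(S(S(S(add(Z, SSZ))))))
  [13] S^7(Z)

Term B:
  start: add(SSZ, add(SSZ, Z))
  [1] S(add(SZ, add(SSZ, Z)))
  [2] S(S(add(Z, add(SSZ, Z))))
  [3] S(S(add(SSZ, Z)))
  [4] S(S(S(add(SZ, Z))))
  [5] S(S(S(S(add(Z, Z)))))
  [6] S^4(Z)

Answer: DIFFERENT — A ⇓ S^7(Z), B ⇓ S^4(Z)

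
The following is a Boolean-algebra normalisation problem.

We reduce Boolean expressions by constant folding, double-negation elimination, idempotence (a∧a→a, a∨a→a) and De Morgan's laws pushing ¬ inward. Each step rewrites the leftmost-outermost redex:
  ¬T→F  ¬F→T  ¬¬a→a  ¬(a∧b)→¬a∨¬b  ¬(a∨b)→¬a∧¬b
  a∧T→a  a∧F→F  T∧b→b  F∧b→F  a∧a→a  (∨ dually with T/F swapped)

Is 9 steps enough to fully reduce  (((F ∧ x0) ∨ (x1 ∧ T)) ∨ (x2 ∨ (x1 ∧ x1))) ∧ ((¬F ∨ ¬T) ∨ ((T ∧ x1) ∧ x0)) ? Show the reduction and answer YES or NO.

  start: (((F ∧ x0) ∨ (x1 ∧ T)) ∨ (x2 ∨ (x1 ∧ x1))) ∧ ((¬F ∨ ¬T) ∨ ((T ∧ x1) ∧ x0))
  [1] ((F ∨ (x1 ∧ T)) ∨ (x2 ∨ (x1 ∧ x1))) ∧ ((¬F ∨ ¬T) ∨ ((T ∧ x1) ∧ x0))
  [2] ((x1 ∧ T) ∨ (x2 ∨ (x1 ∧ x1))) ∧ ((¬F ∨ ¬T) ∨ ((T ∧ x1) ∧ x0))
  [3] (x1 ∨ (x2 ∨ (x1 ∧ x1))) ∧ ((¬F ∨ ¬T) ∨ ((T ∧ x1) ∧ x0))
  [4] (x1 ∨ (x2 ∨ x1)) ∧ ((¬F ∨ ¬T) ∨ ((T ∧ x1) ∧ x0))
  [5] (x1 ∨ (x2 ∨ x1)) ∧ ((T ∨ ¬T) ∨ ((T ∧ x1) ∧ x0))
  [6] (x1 ∨ (x2 ∨ x1)) ∧ (T ∨ ((T ∧ x1) ∧ x0))
  [7] (x1 ∨ (x2 ∨ x1)) ∧ T
  [8] x1 ∨ (x2 ∨ x1)

Answer: YES — reaches normal form x1 ∨ (x2 ∨ x1) in 8 ≤ 9 steps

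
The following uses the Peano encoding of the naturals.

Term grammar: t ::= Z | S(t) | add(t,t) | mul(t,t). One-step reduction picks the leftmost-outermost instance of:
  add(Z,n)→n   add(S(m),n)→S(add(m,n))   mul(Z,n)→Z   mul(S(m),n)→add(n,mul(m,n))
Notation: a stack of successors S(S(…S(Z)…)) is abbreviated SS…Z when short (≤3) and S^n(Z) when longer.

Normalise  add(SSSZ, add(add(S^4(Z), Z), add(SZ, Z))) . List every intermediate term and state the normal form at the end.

  start: add(SSSZ, add(add(S^4(Z), Z), add(SZ, Z)))
  [1] S(add(SSZ, add(add(S^4(Z), Z), add(SZ, Z))))
  [2] S(S(add(SZ, add(add(S^4(Z), Z), add(SZ, Z)))))
  [3] S(S(S(add(Z, add(add(S^4(Z), Z), add(SZ, Z))))))
  [4] S(S(S(add(add(S^4(Z), Z), add(SZ, Z)))))
  [5] S(S(S(add(S(add(SSSZ, Z)), add(SZ, Z)))))
  [6] S(S(S(S(add(add(SSSZ, Z), add(SZ, Z))))))
  [7] S(S(S(S(add(S(add(SSZ, Z)), add(SZ, Z))))))
  [8] S(S(S(S(S(add(add(SSZ, Z), add(SZ, Z)))))))
  [9] S(S(S(S(S(add(S(add(SZ, Z)), add(SZ, Z)))))))
  [10] S(S(S(S(S(S(add(add(SZ, Z), add(SZ, Z))))))))
  [11] S(S(S(S(S(S(add(S(add(Z, Z)), add(SZ, Z))))))))
  [12] S(S(S(S(S(S(S(add(add(Z, Z), add(SZ, Z)))))))))
  [13] S(S(S(S(S(S(S(add(Z, add(SZ, Z)))))))))
  [14] S(S(S(S(S(S(S(add(SZ, Z))))))))
  [15] S(S(S(S(S(S(S(S(add(Z, Z)))))))))
  [16] S^8(Z)

Answer: normal form = S^8(Z)  (in 16 steps)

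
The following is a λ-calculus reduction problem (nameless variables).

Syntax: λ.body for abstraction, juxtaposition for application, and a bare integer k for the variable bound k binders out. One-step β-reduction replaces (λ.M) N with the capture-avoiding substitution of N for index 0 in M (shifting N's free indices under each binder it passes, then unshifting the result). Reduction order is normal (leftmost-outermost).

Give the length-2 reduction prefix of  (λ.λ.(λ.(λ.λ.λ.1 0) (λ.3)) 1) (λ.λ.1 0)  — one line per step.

Answer: after 2 steps: λ.(λ.λ.λ.1 0) (λ.λ.λ.1 0)

Reduction:
  start: (λ.λ.(λ.(λ.λ.λ.1 0) (λ.3)) 1) (λ.λ.1 0)
  step 1: λ.(λ.(λ.λ.λ.1 0) (λ.λ.λ.1 0)) (λ.λ.1 0)
  step 2: λ.(λ.λ.λ.1 0) (λ.λ.λ.1 0)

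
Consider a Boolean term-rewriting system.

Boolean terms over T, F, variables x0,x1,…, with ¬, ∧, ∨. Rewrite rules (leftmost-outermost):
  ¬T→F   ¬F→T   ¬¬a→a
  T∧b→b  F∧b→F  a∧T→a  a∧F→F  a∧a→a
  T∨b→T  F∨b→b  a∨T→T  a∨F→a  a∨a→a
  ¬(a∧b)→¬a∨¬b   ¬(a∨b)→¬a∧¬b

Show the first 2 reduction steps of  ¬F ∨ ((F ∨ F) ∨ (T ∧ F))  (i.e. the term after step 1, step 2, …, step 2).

  start: ¬F ∨ ((F ∨ F) ∨ (T ∧ F))
  [1] T ∨ ((F ∨ F) ∨ (T ∧ F))
  [2] T

Answer: after 2 steps: T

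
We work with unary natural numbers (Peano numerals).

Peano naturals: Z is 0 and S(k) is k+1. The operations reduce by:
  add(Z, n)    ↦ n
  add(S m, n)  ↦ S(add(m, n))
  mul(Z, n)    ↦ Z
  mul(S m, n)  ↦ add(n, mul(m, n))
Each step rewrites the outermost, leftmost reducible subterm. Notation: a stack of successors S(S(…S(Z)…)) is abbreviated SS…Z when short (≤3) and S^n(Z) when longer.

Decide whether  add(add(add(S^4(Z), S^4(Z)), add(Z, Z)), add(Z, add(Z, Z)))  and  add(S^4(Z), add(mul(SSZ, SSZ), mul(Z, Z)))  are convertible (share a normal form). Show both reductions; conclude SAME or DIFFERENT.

Answer: SAME — A ⇓ S^8(Z), B ⇓ S^8(Z)

Reduction:
Term A:
  start: add(add(add(S^4(Z), S^4(Z)), add(Z, Z)), add(Z, add(Z, Z)))
  [1] add(add(S(add(SSSZ, S^4(Z))), add(Z, Z)), add(Z, add(Z, Z)))
  [2] add(S(add(add(SSSZ, S^4(Z)), add(Z, Z))), add(Z, add(Z, Z)))
  [3] S(add(add(add(SSSZ, S^4(Z)), add(Z, Z)), add(Z, add(Z, Z))))
  [4] S(add(add(S(add(SSZ, S^4(Z))), add(Z, Z)), add(Z, add(Z, Z))))
  [5] S(add(S(add(add(SSZ, S^4(Z)), add(Z, Z))), add(Z, add(Z, Z))))
  [6] S(S(add(add(add(SSZ, S^4(Z)), add(Z, Z)), add(Z, add(Z, Z)))))
  [7] S(S(add(add(S(add(SZ, S^4(Z))), add(Z, Z)), add(Z, add(Z, Z)))))
  [8] S(S(add(S(add(add(SZ, S^4(Z)), add(Z, Z))), add(Z, add(Z, Z)))))
  [9] S(S(S(add(add(add(SZ, S^4(Z)), add(Z, Z)), add(Z, add(Z, Z))))))
  [10] S(S(S(add(add(S(add(Z, S^4(Z))), add(Z, Z)), add(Z, add(Z, Z))))))
  [11] S(S(S(add(S(add(add(Z, S^4(Z)), add(Z, Z))), add(Z, add(Z, Z))))))
  [12] S(S(S(S(add(add(add(Z, S^4(Z)), add(Z, Z)), add(Z, add(Z, Z)))))))
  [13] S(S(S(S(add(add(S^4(Z), add(Z, Z)), add(Z, add(Z, Z)))))))
  [14] S(S(S(S(add(S(add(SSSZ, add(Z, Z))), add(Z, add(Z, Z)))))))
  [15] S(S(S(S(S(add(add(SSSZ, add(Z, Z)), add(Z, add(Z, Z))))))))
  [16] S(S(S(S(S(add(S(add(SSZ, add(Z, Z))), add(Z, add(Z, Z))))))))
  [17] S(S(S(S(S(S(add(add(SSZ, add(Z, Z)), add(Z, add(Z, Z)))))))))
  [18] S(S(S(S(S(S(add(S(add(SZ, add(Z, Z))), add(Z, add(Z, Z)))))))))
  [19] S(S(S(S(S(S(S(add(add(SZ, add(Z, Z)), add(Z, add(Z, Z))))))))))
  [20] S(S(S(S(S(S(S(add(S(add(Z, add(Z, Z))), add(Z, add(Z, Z))))))))))
  [21] S(S(S(S(S(S(S(S(add(add(Z, add(Z, Z)), add(Z, add(Z, Z)))))))))))
  [22] S(S(S(S(S(S(S(S(add(add(Z, Z), add(Z, add(Z, Z)))))))))))
  [23] S(S(S(S(S(S(S(S(add(Z, add(Z, add(Z, Z)))))))))))
  [24] S(S(S(S(S(S(S(S(add(Z, add(Z, Z))))))))))
  [25] S(S(S(S(S(S(S(S(add(Z, Z)))))))))
  [26] S^8(Z)

Term B:
  start: add(S^4(Z), add(mul(SSZ, SSZ), mul(Z, Z)))
  [1] S(add(SSSZ, add(mul(SSZ, SSZ), mul(Z, Z))))
  [2] S(S(add(SSZ, add(mul(SSZ, SSZ), mul(Z, Z)))))
  [3] S(S(S(add(SZ, add(mul(SSZ, SSZ), mul(Z, Z))))))
  [4] S(S(S(S(add(Z, add(mul(SSZ, SSZ), mul(Z, Z)))))))
  [5] S(S(S(S(add(mul(SSZ, SSZ), mul(Z, Z))))))
  [6] S(S(S(S(add(add(SSZ, mul(SZ, SSZ)), mul(Z, Z))))))
  [7] S(S(S(S(add(S(add(SZ, mul(SZ, SSZ))), mul(Z, Z))))))
  [8] S(S(S(S(S(add(add(SZ, mul(SZ, SSZ)), mul(Z, Z)))))))
  [9] S(S(S(S(S(add(S(add(Z, mul(SZ, SSZ))), mul(Z, Z)))))))
  [10] S(S(S(S(S(S(add(add(Z, mul(SZ, SSZ)), mul(Z, Z))))))))
  [11] S(S(S(S(S(S(add(mul(SZ, SSZ), mul(Z, Z))))))))
  [12] S(S(S(S(S(S(add(add(SSZ, mul(Z, SSZ)), mul(Z, Z))))))))
  [13] S(S(S(S(S(S(add(S(add(SZ, mul(Z, SSZ))), mul(Z, Z))))))))
  [14] S(S(S(S(S(S(S(add(add(SZ, mul(Z, SSZ)), mul(Z, Z)))))))))
  [15] S(S(S(S(S(S(S(add(S(add(Z, mul(Z, SSZ))), mul(Z, Z)))))))))
  [16] S(S(S(S(S(S(S(S(add(add(Z, mul(Z, SSZ)), mul(Z, Z))))))))))
  [17] S(S(S(S(S(S(S(S(add(mul(Z, SSZ), mul(Z, Z))))))))))
  [18] S(S(S(S(S(S(S(S(add(Z, mul(Z, Z))))))))))
  [19] S(S(S(S(S(S(S(S(mul(Z, Z)))))))))
  [20] S^8(Z)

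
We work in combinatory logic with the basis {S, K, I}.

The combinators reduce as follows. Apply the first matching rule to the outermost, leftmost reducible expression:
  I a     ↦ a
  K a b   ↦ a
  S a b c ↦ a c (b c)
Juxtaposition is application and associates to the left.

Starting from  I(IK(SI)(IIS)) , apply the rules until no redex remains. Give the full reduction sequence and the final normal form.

  start: I(IK(SI)(IIS))
  [1] IK(SI)(IIS)
  [2] K(SI)(IIS)
  [3] SI

Answer: normal form = SI  (in 3 steps)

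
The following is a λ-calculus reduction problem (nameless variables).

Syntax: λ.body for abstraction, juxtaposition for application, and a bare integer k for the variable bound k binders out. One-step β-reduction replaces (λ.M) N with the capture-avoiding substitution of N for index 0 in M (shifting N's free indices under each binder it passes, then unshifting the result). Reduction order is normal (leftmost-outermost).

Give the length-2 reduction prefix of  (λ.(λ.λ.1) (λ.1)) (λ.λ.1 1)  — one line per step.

  start: (λ.(λ.λ.1) (λ.1)) (λ.λ.1 1)
  step 1: (λ.λ.1) (λ.λ.λ.1 1)
  step 2: λ.λ.λ.λ.1 1

Answer: after 2 steps: λ.λ.λ.λ.1 1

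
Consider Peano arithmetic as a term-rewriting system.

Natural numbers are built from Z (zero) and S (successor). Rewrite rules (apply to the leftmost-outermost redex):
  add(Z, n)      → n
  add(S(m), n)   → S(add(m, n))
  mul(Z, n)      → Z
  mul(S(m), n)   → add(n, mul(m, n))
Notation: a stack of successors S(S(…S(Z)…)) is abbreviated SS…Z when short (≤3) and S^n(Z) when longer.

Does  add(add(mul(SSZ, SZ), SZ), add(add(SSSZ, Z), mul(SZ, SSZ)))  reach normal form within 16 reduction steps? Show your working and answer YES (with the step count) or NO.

Answer: NO — after 16 steps the term is S(S(S(S(add(add(SSZ, Z), mul(SZ, SSZ)))))), not yet normal

Reduction:
  start: add(add(mul(SSZ, SZ), SZ), add(add(SSSZ, Z), mul(SZ, SSZ)))
  [1] add(add(add(SZ, mul(SZ, SZ)), SZ), add(add(SSSZ, Z), mul(SZ, SSZ)))
  [2] add(add(S(add(Z, mul(SZ, SZ))), SZ), add(add(SSSZ, Z), mul(SZ, SSZ)))
  [3] add(S(add(add(Z, mul(SZ, SZ)), SZ)), add(add(SSSZ, Z), mul(SZ, SSZ)))
  [4] S(add(add(add(Z, mul(SZ, SZ)), SZ), add(add(SSSZ, Z), mul(SZ, SSZ))))
  [5] S(add(add(mul(SZ, SZ), SZ), add(add(SSSZ, Z), mul(SZ, SSZ))))
  [6] S(add(add(add(SZ, mul(Z, SZ)), SZ), add(add(SSSZ, Z), mul(SZ, SSZ))))
  [7] S(add(add(S(add(Z, mul(Z, SZ))), SZ), add(add(SSSZ, Z), mul(SZ, SSZ))))
  [8] S(add(S(add(add(Z, mul(Z, SZ)), SZ)), add(add(SSSZ, Z), mul(SZ, SSZ))))
  [9] S(S(add(add(add(Z, mul(Z, SZ)), SZ), add(add(SSSZ, Z), mul(SZ, SSZ)))))
  [10] S(S(add(add(mul(Z, SZ), SZ), add(add(SSSZ, Z), mul(SZ, SSZ)))))
  [11] S(S(add(add(Z, SZ), add(add(SSSZ, Z), mul(SZ, SSZ)))))
  [12] S(S(add(SZ, add(add(SSSZ, Z), mul(SZ, SSZ)))))
  [13] S(S(S(add(Z, add(add(SSSZ, Z), mul(SZ, SSZ))))))
  [14] S(S(S(add(add(SSSZ, Z), mul(SZ, SSZ)))))
  [15] S(S(S(add(S(add(SSZ, Z)), mul(SZ, SSZ)))))
  [16] S(S(S(S(add(add(SSZ, Z), mul(SZ, SSZ))))))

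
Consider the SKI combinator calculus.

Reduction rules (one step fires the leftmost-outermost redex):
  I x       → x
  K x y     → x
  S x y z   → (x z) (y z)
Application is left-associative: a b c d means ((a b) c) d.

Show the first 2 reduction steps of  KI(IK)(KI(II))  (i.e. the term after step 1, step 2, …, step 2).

Answer: after 2 steps: KI(II)

Working:
  start: KI(IK)(KI(II))
  [1] I(KI(II))
  [2] KI(II)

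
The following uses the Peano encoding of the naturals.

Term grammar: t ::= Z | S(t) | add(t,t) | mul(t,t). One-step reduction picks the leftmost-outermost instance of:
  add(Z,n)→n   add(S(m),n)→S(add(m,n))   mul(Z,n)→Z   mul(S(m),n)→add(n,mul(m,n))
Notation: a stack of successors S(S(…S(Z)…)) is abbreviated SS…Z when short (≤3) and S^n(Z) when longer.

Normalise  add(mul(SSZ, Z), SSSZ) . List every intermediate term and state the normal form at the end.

  start: add(mul(SSZ, Z), SSSZ)
  [1] add(add(Z, mul(SZ, Z)), SSSZ)
  [2] add(mul(SZ, Z), SSSZ)
  [3] add(add(Z, mul(Z, Z)), SSSZ)
  [4] add(mul(Z, Z), SSSZ)
  [5] add(Z, SSSZ)
  [6] SSSZ

Answer: normal form = SSSZ  (in 6 steps)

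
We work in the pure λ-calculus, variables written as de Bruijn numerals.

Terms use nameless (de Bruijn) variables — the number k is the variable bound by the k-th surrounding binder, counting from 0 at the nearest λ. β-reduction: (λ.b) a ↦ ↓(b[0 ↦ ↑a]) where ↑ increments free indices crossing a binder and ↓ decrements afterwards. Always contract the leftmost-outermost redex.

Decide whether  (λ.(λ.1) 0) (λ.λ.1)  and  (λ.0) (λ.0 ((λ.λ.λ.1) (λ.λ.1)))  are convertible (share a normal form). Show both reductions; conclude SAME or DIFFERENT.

Term A:
  start: (λ.(λ.1) 0) (λ.λ.1)
  →1  (λ.λ.λ.1) (λ.λ.1)
  →2  λ.λ.1

Term B:
  start: (λ.0) (λ.0 ((λ.λ.λ.1) (λ.λ.1)))
  →1  λ.0 ((λ.λ.λ.1) (λ.λ.1))
  →2  λ.0 (λ.λ.1)

Answer: DIFFERENT — A ⇓ λ.λ.1, B ⇓ λ.0 (λ.λ.1)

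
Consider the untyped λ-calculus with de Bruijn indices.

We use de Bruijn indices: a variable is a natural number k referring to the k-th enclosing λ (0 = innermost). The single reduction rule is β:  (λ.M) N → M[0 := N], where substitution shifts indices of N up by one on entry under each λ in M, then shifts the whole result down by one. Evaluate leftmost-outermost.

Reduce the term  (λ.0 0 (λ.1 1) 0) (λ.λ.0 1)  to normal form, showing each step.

Answer: normal form = λ.0 (λ.λ.0 1)  (in 7 steps)

Derivation:
  start: (λ.0 0 (λ.1 1) 0) (λ.λ.0 1)
  [1] (λ.λ.0 1) (λ.λ.0 1) (λ.(λ.λ.0 1) (λ.λ.0 1)) (λ.λ.0 1)
  [2] (λ.0 (λ.λ.0 1)) (λ.(λ.λ.0 1) (λ.λ.0 1)) (λ.λ.0 1)
  [3] (λ.(λ.λ.0 1) (λ.λ.0 1)) (λ.λ.0 1) (λ.λ.0 1)
  [4] (λ.λ.0 1) (λ.λ.0 1) (λ.λ.0 1)
  [5] (λ.0 (λ.λ.0 1)) (λ.λ.0 1)
  [6] (λ.λ.0 1) (λ.λ.0 1)
  [7] λ.0 (λ.λ.0 1)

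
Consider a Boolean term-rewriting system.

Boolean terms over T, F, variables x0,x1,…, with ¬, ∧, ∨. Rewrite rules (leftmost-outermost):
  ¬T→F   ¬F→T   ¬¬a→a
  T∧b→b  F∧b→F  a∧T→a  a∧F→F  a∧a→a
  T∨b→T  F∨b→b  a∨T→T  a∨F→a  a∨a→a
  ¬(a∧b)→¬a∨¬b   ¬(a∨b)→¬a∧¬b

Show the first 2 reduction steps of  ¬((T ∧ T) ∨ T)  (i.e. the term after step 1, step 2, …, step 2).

Answer: after 2 steps: (¬T ∨ ¬T) ∧ ¬T

Working:
  start: ¬((T ∧ T) ∨ T)
  [1] ¬(T ∧ T) ∧ ¬T
  [2] (¬T ∨ ¬T) ∧ ¬T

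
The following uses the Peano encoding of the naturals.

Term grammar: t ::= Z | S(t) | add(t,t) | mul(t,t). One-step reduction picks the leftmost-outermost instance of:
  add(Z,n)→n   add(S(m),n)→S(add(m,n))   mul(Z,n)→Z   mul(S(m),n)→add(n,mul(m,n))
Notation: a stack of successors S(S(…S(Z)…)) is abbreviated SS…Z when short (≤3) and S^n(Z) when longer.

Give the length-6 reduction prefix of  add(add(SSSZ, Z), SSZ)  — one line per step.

  start: add(add(SSSZ, Z), SSZ)
  step 1: add(S(add(SSZ, Z)), SSZ)
  step 2: S(add(add(SSZ, Z), SSZ))
  step 3: S(add(S(add(SZ, Z)), SSZ))
  step 4: S(S(add(add(SZ, Z), SSZ)))
  step 5: S(S(add(S(add(Z, Z)), SSZ)))
  step 6: S(S(S(add(add(Z, Z), SSZ))))

Answer: after 6 steps: S(S(S(add(add(Z, Z), SSZ))))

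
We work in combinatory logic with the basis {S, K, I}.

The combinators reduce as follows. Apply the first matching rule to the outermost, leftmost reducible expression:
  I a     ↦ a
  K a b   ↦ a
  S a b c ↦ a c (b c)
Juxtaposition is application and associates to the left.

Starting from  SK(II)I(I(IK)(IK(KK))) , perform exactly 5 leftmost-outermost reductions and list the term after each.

Answer: after 5 steps: K(IK(KK))

Derivation:
  start: SK(II)I(I(IK)(IK(KK)))
  →1  KI(III)(I(IK)(IK(KK)))
  →2  I(I(IK)(IK(KK)))
  →3  I(IK)(IK(KK))
  →4  IK(IK(KK))
  →5  K(IK(KK))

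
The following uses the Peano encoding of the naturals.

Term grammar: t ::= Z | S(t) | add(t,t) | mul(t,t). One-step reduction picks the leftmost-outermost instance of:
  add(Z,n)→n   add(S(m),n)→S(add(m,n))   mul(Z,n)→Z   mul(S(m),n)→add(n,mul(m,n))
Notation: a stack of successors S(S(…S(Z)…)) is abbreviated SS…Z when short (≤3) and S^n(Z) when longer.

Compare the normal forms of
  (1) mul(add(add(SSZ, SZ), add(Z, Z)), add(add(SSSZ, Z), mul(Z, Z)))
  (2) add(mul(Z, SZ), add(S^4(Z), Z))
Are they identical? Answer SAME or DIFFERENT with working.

Term A:
  start: mul(add(add(SSZ, SZ), add(Z, Z)), add(add(SSSZ, Z), mul(Z, Z)))
  →1  mul(add(S(add(SZ, SZ)), add(Z, Z)), add(add(SSSZ, Z), mul(Z, Z)))
  →2  mul(S(add(add(SZ, SZ), add(Z, Z))), add(add(SSSZ, Z), mul(Z, Z)))
  →3  add(add(add(SSSZ, Z), mul(Z, Z)), mul(add(add(SZ, SZ), add(Z, Z)), add(add(SSSZ, Z), mul(Z, Z))))
  →4  add(add(S(add(SSZ, Z)), mul(Z, Z)), mul(add(add(SZ, SZ), add(Z, Z)), add(add(SSSZ, Z), mul(Z, Z))))
  →5  add(S(add(add(SSZ, Z), mul(Z, Z))), mul(add(add(SZ, SZ), add(Z, Z)), add(add(SSSZ, Z), mul(Z, Z))))
  →6  S(add(add(add(SSZ, Z), mul(Z, Z)), mul(add(add(SZ, SZ), add(Z, Z)), add(add(SSSZ, Z), mul(Z, Z)))))
  →7  S(add(add(S(add(SZ, Z)), mul(Z, Z)), mul(add(add(SZ, SZ), add(Z, Z)), add(add(SSSZ, Z), mul(Z, Z)))))
  →8  S(add(S(add(add(SZ, Z), mul(Z, Z))), mul(add(add(SZ, SZ), add(Z, Z)), add(add(SSSZ, Z), mul(Z, Z)))))
  →9  S(S(add(add(add(SZ, Z), mul(Z, Z)), mul(add(add(SZ, SZ), add(Z, Z)), add(add(SSSZ, Z), mul(Z, Z))))))
  →10  S(S(add(add(S(add(Z, Z)), mul(Z, Z)), mul(add(add(SZ, SZ), add(Z, Z)), add(add(SSSZ, Z), mul(Z, Z))))))
  →11  S(S(add(S(add(add(Z, Z), mul(Z, Z))), mul(add(add(SZ, SZ), add(Z, Z)), add(add(SSSZ, Z), mul(Z, Z))))))
  →12  S(S(S(add(add(add(Z, Z), mul(Z, Z)), mul(add(add(SZ, SZ), add(Z, Z)), add(add(SSSZ, Z), mul(Z, Z)))))))
  →13  S(S(S(add(add(Z, mul(Z, Z)), mul(add(add(SZ, SZ), add(Z, Z)), add(add(SSSZ, Z), mul(Z, Z)))))))
  →14  S(S(S(add(mul(Z, Z), mul(add(add(SZ, SZ), add(Z, Z)), add(add(SSSZ, Z), mul(Z, Z)))))))
  →15  S(S(S(add(Z, mul(add(add(SZ, SZ), add(Z, Z)), add(add(SSSZ, Z), mul(Z, Z)))))))
  →16  S(S(S(mul(add(add(SZ, SZ), add(Z, Z)), add(add(SSSZ, Z), mul(Z, Z))))))
  →17  S(S(S(mul(add(S(add(Z, SZ)), add(Z, Z)), add(add(SSSZ, Z), mul(Z, Z))))))
  →18  S(S(S(mul(S(add(add(Z, SZ), add(Z, Z))), add(add(SSSZ, Z), mul(Z, Z))))))
  →19  S(S(S(add(add(add(SSSZ, Z), mul(Z, Z)), mul(add(add(Z, SZ), add(Z, Z)), add(add(SSSZ, Z), mul(Z, Z)))))))
  →20  S(S(S(add(add(S(add(SSZ, Z)), mul(Z, Z)), mul(add(add(Z, SZ), add(Z, Z)), add(add(SSSZ, Z), mul(Z, Z)))))))
  →21  S(S(S(add(S(add(add(SSZ, Z), mul(Z, Z))), mul(add(add(Z, SZ), add(Z, Z)), add(add(SSSZ, Z), mul(Z, Z)))))))
  →22  S(S(S(S(add(add(add(SSZ, Z), mul(Z, Z)), mul(add(add(Z, SZ), add(Z, Z)), add(add(SSSZ, Z), mul(Z, Z))))))))
  →23  S(S(S(S(add(add(S(add(SZ, Z)), mul(Z, Z)), mul(add(add(Z, SZ), add(Z, Z)), add(add(SSSZ, Z), mul(Z, Z))))))))
  →24  S(S(S(S(add(S(add(add(SZ, Z), mul(Z, Z))), mul(add(add(Z, SZ), add(Z, Z)), add(add(SSSZ, Z), mul(Z, Z))))))))
  →25  S(S(S(S(S(add(add(add(SZ, Z), mul(Z, Z)), mul(add(add(Z, SZ), add(Z, Z)), add(add(SSSZ, Z), mul(Z, Z)))))))))
  →26  S(S(S(S(S(add(add(S(add(Z, Z)), mul(Z, Z)), mul(add(add(Z, SZ), add(Z, Z)), add(add(SSSZ, Z), mul(Z, Z)))))))))
  →27  S(S(S(S(S(add(S(add(add(Z, Z), mul(Z, Z))), mul(add(add(Z, SZ), add(Z, Z)), add(add(SSSZ, Z), mul(Z, Z)))))))))
  →28  S(S(S(S(S(S(add(add(add(Z, Z), mul(Z, Z)), mul(add(add(Z, SZ), add(Z, Z)), add(add(SSSZ, Z), mul(Z, Z))))))))))
  →29  S(S(S(S(S(S(add(add(Z, mul(Z, Z)), mul(add(add(Z, SZ), add(Z, Z)), add(add(SSSZ, Z), mul(Z, Z))))))))))
  →30  S(S(S(S(S(S(add(mul(Z, Z), mul(add(add(Z, SZ), add(Z, Z)), add(add(SSSZ, Z), mul(Z, Z))))))))))
  →31  S(S(S(S(S(S(add(Z, mul(add(add(Z, SZ), add(Z, Z)), add(add(SSSZ, Z), mul(Z, Z))))))))))
  →32  S(S(S(S(S(S(mul(add(add(Z, SZ), add(Z, Z)), add(add(SSSZ, Z), mul(Z, Z)))))))))
  →33  S(S(S(S(S(S(mul(add(SZ, add(Z, Z)), add(add(SSSZ, Z), mul(Z, Z)))))))))
  →34  S(S(S(S(S(S(mul(S(add(Z, add(Z, Z))), add(add(SSSZ, Z), mul(Z, Z)))))))))
  →35  S(S(S(S(S(S(add(add(add(SSSZ, Z), mul(Z, Z)), mul(add(Z, add(Z, Z)), add(add(SSSZ, Z), mul(Z, Z))))))))))
  →36  S(S(S(S(S(S(add(add(S(add(SSZ, Z)), mul(Z, Z)), mul(add(Z, add(Z, Z)), add(add(SSSZ, Z), mul(Z, Z))))))))))
  →37  S(S(S(S(S(S(add(S(add(add(SSZ, Z), mul(Z, Z))), mul(add(Z, add(Z, Z)), add(add(SSSZ, Z), mul(Z, Z))))))))))
  →38  S(S(S(S(S(S(S(add(add(add(SSZ, Z), mul(Z, Z)), mul(add(Z, add(Z, Z)), add(add(SSSZ, Z), mul(Z, Z)))))))))))
  →39  S(S(S(S(S(S(S(add(add(S(add(SZ, Z)), mul(Z, Z)), mul(add(Z, add(Z, Z)), add(add(SSSZ, Z), mul(Z, Z)))))))))))
  →40  S(S(S(S(S(S(S(add(S(add(add(SZ, Z), mul(Z, Z))), mul(add(Z, add(Z, Z)), add(add(SSSZ, Z), mul(Z, Z)))))))))))
  →41  S(S(S(S(S(S(S(S(add(add(add(SZ, Z), mul(Z, Z)), mul(add(Z, add(Z, Z)), add(add(SSSZ, Z), mul(Z, Z))))))))))))
  →42  S(S(S(S(S(S(S(S(add(add(S(add(Z, Z)), mul(Z, Z)), mul(add(Z, add(Z, Z)), add(add(SSSZ, Z), mul(Z, Z))))))))))))
  →43  S(S(S(S(S(S(S(S(add(S(add(add(Z, Z), mul(Z, Z))), mul(add(Z, add(Z, Z)), add(add(SSSZ, Z), mul(Z, Z))))))))))))
  →44  S(S(S(S(S(S(S(S(S(add(add(add(Z, Z), mul(Z, Z)), mul(add(Z, add(Z, Z)), add(add(SSSZ, Z), mul(Z, Z)))))))))))))
  →45  S(S(S(S(S(S(S(S(S(add(add(Z, mul(Z, Z)), mul(add(Z, add(Z, Z)), add(add(SSSZ, Z), mul(Z, Z)))))))))))))
  →46  S(S(S(S(S(S(S(S(S(add(mul(Z, Z), mul(add(Z, add(Z, Z)), add(add(SSSZ, Z), mul(Z, Z)))))))))))))
  →47  S(S(S(S(S(S(S(S(S(add(Z, mul(add(Z, add(Z, Z)), add(add(SSSZ, Z), mul(Z, Z)))))))))))))
  →48  S(S(S(S(S(S(S(S(S(mul(add(Z, add(Z, Z)), add(add(SSSZ, Z), mul(Z, Z))))))))))))
  →49  S(S(S(S(S(S(S(S(S(mul(add(Z, Z), add(add(SSSZ, Z), mul(Z, Z))))))))))))
  →50  S(S(S(S(S(S(S(S(S(mul(Z, add(add(SSSZ, Z), mul(Z, Z))))))))))))
  →51  S^9(Z)

Term B:
  start: add(mul(Z, SZ), add(S^4(Z), Z))
  →1  add(Z, add(S^4(Z), Z))
  →2  add(S^4(Z), Z)
  →3  S(add(SSSZ, Z))
  →4  S(S(add(SSZ, Z)))
  →5  S(S(S(add(SZ, Z))))
  →6  S(S(S(S(add(Z, Z)))))
  →7  S^4(Z)

Answer: DIFFERENT — A ⇓ S^9(Z), B ⇓ S^4(Z)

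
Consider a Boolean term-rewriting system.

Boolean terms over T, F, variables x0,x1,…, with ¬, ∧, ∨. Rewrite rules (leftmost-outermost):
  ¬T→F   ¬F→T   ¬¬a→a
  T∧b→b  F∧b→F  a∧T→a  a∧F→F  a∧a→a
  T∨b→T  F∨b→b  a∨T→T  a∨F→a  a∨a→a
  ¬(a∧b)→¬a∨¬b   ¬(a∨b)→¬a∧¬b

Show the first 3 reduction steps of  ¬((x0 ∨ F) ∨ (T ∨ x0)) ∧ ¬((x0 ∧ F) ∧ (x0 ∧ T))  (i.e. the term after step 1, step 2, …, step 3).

  start: ¬((x0 ∨ F) ∨ (T ∨ x0)) ∧ ¬((x0 ∧ F) ∧ (x0 ∧ T))
  [1] (¬(x0 ∨ F) ∧ ¬(T ∨ x0)) ∧ ¬((x0 ∧ F) ∧ (x0 ∧ T))
  [2] ((¬x0 ∧ ¬F) ∧ ¬(T ∨ x0)) ∧ ¬((x0 ∧ F) ∧ (x0 ∧ T))
  [3] ((¬x0 ∧ T) ∧ ¬(T ∨ x0)) ∧ ¬((x0 ∧ F) ∧ (x0 ∧ T))

Answer: after 3 steps: ((¬x0 ∧ T) ∧ ¬(T ∨ x0)) ∧ ¬((x0 ∧ F) ∧ (x0 ∧ T))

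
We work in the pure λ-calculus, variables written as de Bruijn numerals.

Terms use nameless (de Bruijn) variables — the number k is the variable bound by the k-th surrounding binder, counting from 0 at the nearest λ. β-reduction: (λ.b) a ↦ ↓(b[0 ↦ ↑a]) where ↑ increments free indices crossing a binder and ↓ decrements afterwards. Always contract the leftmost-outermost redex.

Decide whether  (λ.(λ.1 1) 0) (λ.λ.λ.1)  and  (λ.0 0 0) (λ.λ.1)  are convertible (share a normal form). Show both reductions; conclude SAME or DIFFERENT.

Answer: SAME — A ⇓ λ.λ.1, B ⇓ λ.λ.1

Working:
Term A:
  start: (λ.(λ.1 1) 0) (λ.λ.λ.1)
  step 1: (λ.(λ.λ.λ.1) (λ.λ.λ.1)) (λ.λ.λ.1)
  step 2: (λ.λ.λ.1) (λ.λ.λ.1)
  step 3: λ.λ.1

Term B:
  start: (λ.0 0 0) (λ.λ.1)
  step 1: (λ.λ.1) (λ.λ.1) (λ.λ.1)
  step 2: (λ.λ.λ.1) (λ.λ.1)
  step 3: λ.λ.1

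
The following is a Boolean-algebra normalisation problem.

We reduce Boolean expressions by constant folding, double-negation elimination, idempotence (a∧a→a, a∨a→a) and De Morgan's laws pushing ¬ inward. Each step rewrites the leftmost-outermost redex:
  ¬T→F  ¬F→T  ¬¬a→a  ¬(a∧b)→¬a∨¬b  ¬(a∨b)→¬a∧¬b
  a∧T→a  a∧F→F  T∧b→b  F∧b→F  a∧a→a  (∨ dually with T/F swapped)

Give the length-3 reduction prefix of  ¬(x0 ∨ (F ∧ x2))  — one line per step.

  start: ¬(x0 ∨ (F ∧ x2))
  step 1: ¬x0 ∧ ¬(F ∧ x2)
  step 2: ¬x0 ∧ (¬F ∨ ¬x2)
  step 3: ¬x0 ∧ (T ∨ ¬x2)

Answer: after 3 steps: ¬x0 ∧ (T ∨ ¬x2)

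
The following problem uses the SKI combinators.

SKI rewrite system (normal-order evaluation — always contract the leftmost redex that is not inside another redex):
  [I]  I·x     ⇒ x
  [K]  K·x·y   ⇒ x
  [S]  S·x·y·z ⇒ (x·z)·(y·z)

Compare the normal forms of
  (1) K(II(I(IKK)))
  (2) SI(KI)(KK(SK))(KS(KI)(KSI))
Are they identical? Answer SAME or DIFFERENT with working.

Term A:
  start: K(II(I(IKK)))
  step 1: K(I(I(IKK)))
  step 2: K(I(IKK))
  step 3: K(IKK)
  step 4: K(KK)

Term B:
  start: SI(KI)(KK(SK))(KS(KI)(KSI))
  step 1: I(KK(SK))(KI(KK(SK)))(KS(KI)(KSI))
  step 2: KK(SK)(KI(KK(SK)))(KS(KI)(KSI))
  step 3: K(KI(KK(SK)))(KS(KI)(KSI))
  step 4: KI(KK(SK))
  step 5: I

Answer: DIFFERENT — A ⇓ K(KK), B ⇓ I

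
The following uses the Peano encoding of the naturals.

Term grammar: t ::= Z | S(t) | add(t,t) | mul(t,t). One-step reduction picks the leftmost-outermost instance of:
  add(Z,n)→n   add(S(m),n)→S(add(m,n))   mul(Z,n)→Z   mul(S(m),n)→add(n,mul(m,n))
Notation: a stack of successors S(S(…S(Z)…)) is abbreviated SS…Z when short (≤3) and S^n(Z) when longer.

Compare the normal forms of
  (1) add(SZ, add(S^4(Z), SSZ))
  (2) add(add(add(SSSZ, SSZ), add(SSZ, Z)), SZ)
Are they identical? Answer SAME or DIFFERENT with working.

Term A:
  start: add(SZ, add(S^4(Z), SSZ))
  →1  S(add(Z, add(S^4(Z), SSZ)))
  →2  S(add(S^4(Z), SSZ))
  →3  S(S(add(SSSZ, SSZ)))
  →4  S(S(S(add(SSZ, SSZ))))
  →5  S(S(S(S(add(SZ, SSZ)))))
  →6  S(S(S(S(S(add(Z, SSZ))))))
  →7  S^7(Z)

Term B:
  start: add(add(add(SSSZ, SSZ), add(SSZ, Z)), SZ)
  →1  add(add(S(add(SSZ, SSZ)), add(SSZ, Z)), SZ)
  →2  add(S(add(add(SSZ, SSZ), add(SSZ, Z))), SZ)
  →3  S(add(add(add(SSZ, SSZ), add(SSZ, Z)), SZ))
  →4  S(add(add(S(add(SZ, SSZ)), add(SSZ, Z)), SZ))
  →5  S(add(S(add(add(SZ, SSZ), add(SSZ, Z))), SZ))
  →6  S(S(add(add(add(SZ, SSZ), add(SSZ, Z)), SZ)))
  →7  S(S(add(add(S(add(Z, SSZ)), add(SSZ, Z)), SZ)))
  →8  S(S(add(S(add(add(Z, SSZ), add(SSZ, Z))), SZ)))
  →9  S(S(S(add(add(add(Z, SSZ), add(SSZ, Z)), SZ))))
  →10  S(S(S(add(add(SSZ, add(SSZ, Z)), SZ))))
  →11  S(S(S(add(S(add(SZ, add(SSZ, Z))), SZ))))
  →12  S(S(S(S(add(add(SZ, add(SSZ, Z)), SZ)))))
  →13  S(S(S(S(add(S(add(Z, add(SSZ, Z))), SZ)))))
  →14  S(S(S(S(S(add(add(Z, add(SSZ, Z)), SZ))))))
  →15  S(S(S(S(S(add(add(SSZ, Z), SZ))))))
  →16  S(S(S(S(S(add(S(add(SZ, Z)), SZ))))))
  →17  S(S(S(S(S(S(add(add(SZ, Z), SZ)))))))
  →18  S(S(S(S(S(S(add(S(add(Z, Z)), SZ)))))))
  →19  S(S(S(S(S(S(S(add(add(Z, Z), SZ))))))))
  →20  S(S(S(S(S(S(S(add(Z, SZ))))))))
  →21  S^8(Z)

Answer: DIFFERENT — A ⇓ S^7(Z), B ⇓ S^8(Z)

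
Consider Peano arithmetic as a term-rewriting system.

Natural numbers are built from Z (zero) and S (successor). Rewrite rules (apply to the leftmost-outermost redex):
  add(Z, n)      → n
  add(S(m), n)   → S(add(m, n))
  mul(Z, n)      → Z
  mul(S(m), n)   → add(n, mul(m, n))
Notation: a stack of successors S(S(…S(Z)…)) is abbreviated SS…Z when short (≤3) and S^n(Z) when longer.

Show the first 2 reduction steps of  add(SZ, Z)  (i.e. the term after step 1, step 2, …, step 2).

  start: add(SZ, Z)
  [1] S(add(Z, Z))
  [2] SZ

Answer: after 2 steps: SZ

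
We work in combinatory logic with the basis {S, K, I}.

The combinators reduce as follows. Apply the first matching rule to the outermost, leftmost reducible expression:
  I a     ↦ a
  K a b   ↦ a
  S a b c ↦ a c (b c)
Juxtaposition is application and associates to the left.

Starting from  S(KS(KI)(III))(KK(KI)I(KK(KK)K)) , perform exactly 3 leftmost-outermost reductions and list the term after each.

Answer: after 3 steps: S(SI)(KK(KI)I(KK(KK)K))

Derivation:
  start: S(KS(KI)(III))(KK(KI)I(KK(KK)K))
  →1  S(S(III))(KK(KI)I(KK(KK)K))
  →2  S(S(II))(KK(KI)I(KK(KK)K))
  →3  S(SI)(KK(KI)I(KK(KK)K))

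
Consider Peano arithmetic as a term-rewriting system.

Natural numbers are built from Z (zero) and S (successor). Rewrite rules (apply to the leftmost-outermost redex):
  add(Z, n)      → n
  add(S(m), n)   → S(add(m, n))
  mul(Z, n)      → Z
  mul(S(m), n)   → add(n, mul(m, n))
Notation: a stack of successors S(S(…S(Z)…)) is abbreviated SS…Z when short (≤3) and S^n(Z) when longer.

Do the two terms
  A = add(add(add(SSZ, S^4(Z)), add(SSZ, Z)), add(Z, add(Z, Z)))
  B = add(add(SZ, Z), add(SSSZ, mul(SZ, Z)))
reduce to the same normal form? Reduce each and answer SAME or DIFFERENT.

Term A:
  start: add(add(add(SSZ, S^4(Z)), add(SSZ, Z)), add(Z, add(Z, Z)))
  [1] add(add(S(add(SZ, S^4(Z))), add(SSZ, Z)), add(Z, add(Z, Z)))
  [2] add(S(add(add(SZ, S^4(Z)), add(SSZ, Z))), add(Z, add(Z, Z)))
  [3] S(add(add(add(SZ, S^4(Z)), add(SSZ, Z)), add(Z, add(Z, Z))))
  [4] S(add(add(S(add(Z, S^4(Z))), add(SSZ, Z)), add(Z, add(Z, Z))))
  [5] S(add(S(add(add(Z, S^4(Z)), add(SSZ, Z))), add(Z, add(Z, Z))))
  [6] S(S(add(add(add(Z, S^4(Z)), add(SSZ, Z)), add(Z, add(Z, Z)))))
  [7] S(S(add(add(S^4(Z), add(SSZ, Z)), add(Z, add(Z, Z)))))
  [8] S(S(add(S(add(SSSZ, add(SSZ, Z))), add(Z, add(Z, Z)))))
  [9] S(S(S(add(add(SSSZ, add(SSZ, Z)), add(Z, add(Z, Z))))))
  [10] S(S(S(add(S(add(SSZ, add(SSZ, Z))), add(Z, add(Z, Z))))))
  [11] S(S(S(S(add(add(SSZ, add(SSZ, Z)), add(Z, add(Z, Z)))))))
  [12] S(S(S(S(add(S(add(SZ, add(SSZ, Z))), add(Z, add(Z, Z)))))))
  [13] S(S(S(S(S(add(add(SZ, add(SSZ, Z)), add(Z, add(Z, Z))))))))
  [14] S(S(S(S(S(add(S(add(Z, add(SSZ, Z))), add(Z, add(Z, Z))))))))
  [15] S(S(S(S(S(S(add(add(Z, add(SSZ, Z)), add(Z, add(Z, Z)))))))))
  [16] S(S(S(S(S(S(add(add(SSZ, Z), add(Z, add(Z, Z)))))))))
  [17] S(S(S(S(S(S(add(S(add(SZ, Z)), add(Z, add(Z, Z)))))))))
  [18] S(S(S(S(S(S(S(add(add(SZ, Z), add(Z, add(Z, Z))))))))))
  [19] S(S(S(S(S(S(S(add(S(add(Z, Z)), add(Z, add(Z, Z))))))))))
  [20] S(S(S(S(S(S(S(S(add(add(Z, Z), add(Z, add(Z, Z)))))))))))
  [21] S(S(S(S(S(S(S(S(add(Z, add(Z, add(Z, Z)))))))))))
  [22] S(S(S(S(S(S(S(S(add(Z, add(Z, Z))))))))))
  [23] S(S(S(S(S(S(S(S(add(Z, Z)))))))))
  [24] S^8(Z)

Term B:
  start: add(add(SZ, Z), add(SSSZ, mul(SZ, Z)))
  [1] add(S(add(Z, Z)), add(SSSZ, mul(SZ, Z)))
  [2] S(add(add(Z, Z), add(SSSZ, mul(SZ, Z))))
  [3] S(add(Z, add(SSSZ, mul(SZ, Z))))
  [4] S(add(SSSZ, mul(SZ, Z)))
  [5] S(S(add(SSZ, mul(SZ, Z))))
  [6] S(S(S(add(SZ, mul(SZ, Z)))))
  [7] S(S(S(S(add(Z, mul(SZ, Z))))))
  [8] S(S(S(S(mul(SZ, Z)))))
  [9] S(S(S(S(add(Z, mul(Z, Z))))))
  [10] S(S(S(S(mul(Z, Z)))))
  [11] S^4(Z)

Answer: DIFFERENT — A ⇓ S^8(Z), B ⇓ S^4(Z)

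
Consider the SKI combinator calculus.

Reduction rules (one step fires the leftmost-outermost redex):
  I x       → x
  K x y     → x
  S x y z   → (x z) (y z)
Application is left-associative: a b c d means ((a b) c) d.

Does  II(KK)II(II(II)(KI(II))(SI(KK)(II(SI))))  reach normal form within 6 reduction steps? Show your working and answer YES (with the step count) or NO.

  start: II(KK)II(II(II)(KI(II))(SI(KK)(II(SI))))
  [1] I(KK)II(II(II)(KI(II))(SI(KK)(II(SI))))
  [2] KKII(II(II)(KI(II))(SI(KK)(II(SI))))
  [3] KI(II(II)(KI(II))(SI(KK)(II(SI))))
  [4] I

Answer: YES — reaches normal form I in 4 ≤ 6 steps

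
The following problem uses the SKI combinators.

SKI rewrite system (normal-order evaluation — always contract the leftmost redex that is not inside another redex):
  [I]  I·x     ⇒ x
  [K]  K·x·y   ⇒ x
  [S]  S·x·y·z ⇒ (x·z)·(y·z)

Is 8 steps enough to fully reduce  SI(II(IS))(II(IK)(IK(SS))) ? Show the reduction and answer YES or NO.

Answer: YES — reaches normal form K(SS) in 7 ≤ 8 steps

Derivation:
  start: SI(II(IS))(II(IK)(IK(SS)))
  [1] I(II(IK)(IK(SS)))(II(IS)(II(IK)(IK(SS))))
  [2] II(IK)(IK(SS))(II(IS)(II(IK)(IK(SS))))
  [3] I(IK)(IK(SS))(II(IS)(II(IK)(IK(SS))))
  [4] IK(IK(SS))(II(IS)(II(IK)(IK(SS))))
  [5] K(IK(SS))(II(IS)(II(IK)(IK(SS))))
  [6] IK(SS)
  [7] K(SS)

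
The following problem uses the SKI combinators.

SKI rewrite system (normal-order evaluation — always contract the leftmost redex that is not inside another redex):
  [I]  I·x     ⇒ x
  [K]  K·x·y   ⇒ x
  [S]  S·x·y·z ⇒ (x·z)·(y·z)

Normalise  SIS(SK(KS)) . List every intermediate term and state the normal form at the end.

  start: SIS(SK(KS))
  [1] I(SK(KS))(S(SK(KS)))
  [2] SK(KS)(S(SK(KS)))
  [3] K(S(SK(KS)))(KS(S(SK(KS))))
  [4] S(SK(KS))

Answer: normal form = S(SK(KS))  (in 4 steps)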